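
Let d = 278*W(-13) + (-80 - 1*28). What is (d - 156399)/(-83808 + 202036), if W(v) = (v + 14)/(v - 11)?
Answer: -1878223/1418736 ≈ -1.3239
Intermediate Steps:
W(v) = (14 + v)/(-11 + v)
d = -1435/12 (d = 278*((14 - 13)/(-11 - 13)) + (-80 - 1*28) = 278*(1/(-24)) + (-80 - 28) = 278*(-1/24*1) - 108 = 278*(-1/24) - 108 = -139/12 - 108 = -1435/12 ≈ -119.58)
(d - 156399)/(-83808 + 202036) = (-1435/12 - 156399)/(-83808 + 202036) = -1878223/12/118228 = -1878223/12*1/118228 = -1878223/1418736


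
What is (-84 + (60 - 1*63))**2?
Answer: 7569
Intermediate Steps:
(-84 + (60 - 1*63))**2 = (-84 + (60 - 63))**2 = (-84 - 3)**2 = (-87)**2 = 7569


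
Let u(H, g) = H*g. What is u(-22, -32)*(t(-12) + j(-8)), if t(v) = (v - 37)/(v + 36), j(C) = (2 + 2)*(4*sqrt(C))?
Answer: -4312/3 + 22528*I*sqrt(2) ≈ -1437.3 + 31859.0*I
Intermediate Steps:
j(C) = 16*sqrt(C) (j(C) = 4*(4*sqrt(C)) = 16*sqrt(C))
t(v) = (-37 + v)/(36 + v)
u(-22, -32)*(t(-12) + j(-8)) = (-22*(-32))*((-37 - 12)/(36 - 12) + 16*sqrt(-8)) = 704*(-49/24 + 16*(2*I*sqrt(2))) = 704*((1/24)*(-49) + 32*I*sqrt(2)) = 704*(-49/24 + 32*I*sqrt(2)) = -4312/3 + 22528*I*sqrt(2)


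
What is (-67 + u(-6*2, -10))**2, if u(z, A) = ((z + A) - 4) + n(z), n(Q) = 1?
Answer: 8464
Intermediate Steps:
u(z, A) = -3 + A + z (u(z, A) = ((z + A) - 4) + 1 = ((A + z) - 4) + 1 = (-4 + A + z) + 1 = -3 + A + z)
(-67 + u(-6*2, -10))**2 = (-67 + (-3 - 10 - 6*2))**2 = (-67 + (-3 - 10 - 12))**2 = (-67 - 25)**2 = (-92)**2 = 8464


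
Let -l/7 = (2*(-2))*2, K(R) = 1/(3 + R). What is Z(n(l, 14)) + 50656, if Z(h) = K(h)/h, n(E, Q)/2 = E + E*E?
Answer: 2065478542849/40774608 ≈ 50656.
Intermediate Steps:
l = 56 (l = -7*2*(-2)*2 = -(-28)*2 = -7*(-8) = 56)
n(E, Q) = 2*E + 2*E² (n(E, Q) = 2*(E + E*E) = 2*(E + E²) = 2*E + 2*E²)
Z(h) = 1/(h*(3 + h)) (Z(h) = 1/((3 + h)*h) = 1/(h*(3 + h)))
Z(n(l, 14)) + 50656 = 1/(((2*56*(1 + 56)))*(3 + 2*56*(1 + 56))) + 50656 = 1/(((2*56*57))*(3 + 2*56*57)) + 50656 = 1/(6384*(3 + 6384)) + 50656 = (1/6384)/6387 + 50656 = (1/6384)*(1/6387) + 50656 = 1/40774608 + 50656 = 2065478542849/40774608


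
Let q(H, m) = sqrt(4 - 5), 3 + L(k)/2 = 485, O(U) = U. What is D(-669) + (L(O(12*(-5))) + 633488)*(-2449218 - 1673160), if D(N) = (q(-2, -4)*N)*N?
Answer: -2615450966856 + 447561*I ≈ -2.6155e+12 + 4.4756e+5*I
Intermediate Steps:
L(k) = 964 (L(k) = -6 + 2*485 = -6 + 970 = 964)
q(H, m) = I (q(H, m) = sqrt(-1) = I)
D(N) = I*N**2 (D(N) = (I*N)*N = I*N**2)
D(-669) + (L(O(12*(-5))) + 633488)*(-2449218 - 1673160) = I*(-669)**2 + (964 + 633488)*(-2449218 - 1673160) = I*447561 + 634452*(-4122378) = 447561*I - 2615450966856 = -2615450966856 + 447561*I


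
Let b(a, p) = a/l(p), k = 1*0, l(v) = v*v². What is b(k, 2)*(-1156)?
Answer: 0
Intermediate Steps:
l(v) = v³
k = 0
b(a, p) = a/p³ (b(a, p) = a/(p³) = a/p³)
b(k, 2)*(-1156) = (0/2³)*(-1156) = (0*(⅛))*(-1156) = 0*(-1156) = 0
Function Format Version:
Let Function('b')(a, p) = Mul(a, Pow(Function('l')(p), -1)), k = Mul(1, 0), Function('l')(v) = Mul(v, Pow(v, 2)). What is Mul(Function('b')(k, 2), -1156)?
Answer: 0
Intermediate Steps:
Function('l')(v) = Pow(v, 3)
k = 0
Function('b')(a, p) = Mul(a, Pow(p, -3)) (Function('b')(a, p) = Mul(a, Pow(Pow(p, 3), -1)) = Mul(a, Pow(p, -3)))
Mul(Function('b')(k, 2), -1156) = Mul(Mul(0, Pow(2, -3)), -1156) = Mul(Mul(0, Rational(1, 8)), -1156) = Mul(0, -1156) = 0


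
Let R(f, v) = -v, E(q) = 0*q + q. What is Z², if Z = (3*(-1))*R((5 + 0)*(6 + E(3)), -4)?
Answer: 144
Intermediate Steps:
E(q) = q (E(q) = 0 + q = q)
Z = -12 (Z = (3*(-1))*(-1*(-4)) = -3*4 = -12)
Z² = (-12)² = 144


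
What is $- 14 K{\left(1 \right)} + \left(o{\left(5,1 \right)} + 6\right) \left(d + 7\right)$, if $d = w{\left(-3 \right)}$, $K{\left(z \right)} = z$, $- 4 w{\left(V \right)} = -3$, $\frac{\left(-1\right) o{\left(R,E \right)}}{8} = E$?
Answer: $- \frac{59}{2} \approx -29.5$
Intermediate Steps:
$o{\left(R,E \right)} = - 8 E$
$w{\left(V \right)} = \frac{3}{4}$ ($w{\left(V \right)} = \left(- \frac{1}{4}\right) \left(-3\right) = \frac{3}{4}$)
$d = \frac{3}{4} \approx 0.75$
$- 14 K{\left(1 \right)} + \left(o{\left(5,1 \right)} + 6\right) \left(d + 7\right) = \left(-14\right) 1 + \left(\left(-8\right) 1 + 6\right) \left(\frac{3}{4} + 7\right) = -14 + \left(-8 + 6\right) \frac{31}{4} = -14 - \frac{31}{2} = - \frac{59}{2}$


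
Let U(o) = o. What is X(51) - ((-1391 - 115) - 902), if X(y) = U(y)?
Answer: 2459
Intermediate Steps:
X(y) = y
X(51) - ((-1391 - 115) - 902) = 51 - ((-1391 - 115) - 902) = 51 - (-1506 - 902) = 51 - 1*(-2408) = 51 + 2408 = 2459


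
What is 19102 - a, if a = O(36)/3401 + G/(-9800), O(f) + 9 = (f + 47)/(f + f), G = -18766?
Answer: 5729418840031/299968200 ≈ 19100.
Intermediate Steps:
O(f) = -9 + (47 + f)/(2*f) (O(f) = -9 + (f + 47)/(f + f) = -9 + (47 + f)/((2*f)) = -9 + (47 + f)*(1/(2*f)) = -9 + (47 + f)/(2*f))
a = 573716369/299968200 (a = ((1/2)*(47 - 17*36)/36)/3401 - 18766/(-9800) = ((1/2)*(1/36)*(47 - 612))*(1/3401) - 18766*(-1/9800) = ((1/2)*(1/36)*(-565))*(1/3401) + 9383/4900 = -565/72*1/3401 + 9383/4900 = -565/244872 + 9383/4900 = 573716369/299968200 ≈ 1.9126)
19102 - a = 19102 - 1*573716369/299968200 = 19102 - 573716369/299968200 = 5729418840031/299968200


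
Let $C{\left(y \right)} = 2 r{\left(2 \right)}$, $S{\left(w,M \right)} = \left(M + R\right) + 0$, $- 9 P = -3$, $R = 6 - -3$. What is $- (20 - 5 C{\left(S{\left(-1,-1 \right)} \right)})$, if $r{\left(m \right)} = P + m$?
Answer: $\frac{10}{3} \approx 3.3333$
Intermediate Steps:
$R = 9$ ($R = 6 + 3 = 9$)
$P = \frac{1}{3}$ ($P = \left(- \frac{1}{9}\right) \left(-3\right) = \frac{1}{3} \approx 0.33333$)
$S{\left(w,M \right)} = 9 + M$ ($S{\left(w,M \right)} = \left(M + 9\right) + 0 = \left(9 + M\right) + 0 = 9 + M$)
$r{\left(m \right)} = \frac{1}{3} + m$
$C{\left(y \right)} = \frac{14}{3}$ ($C{\left(y \right)} = 2 \left(\frac{1}{3} + 2\right) = 2 \cdot \frac{7}{3} = \frac{14}{3}$)
$- (20 - 5 C{\left(S{\left(-1,-1 \right)} \right)}) = - (20 - \frac{70}{3}) = \left(-1\right) \left(- \frac{10}{3}\right) = \frac{10}{3}$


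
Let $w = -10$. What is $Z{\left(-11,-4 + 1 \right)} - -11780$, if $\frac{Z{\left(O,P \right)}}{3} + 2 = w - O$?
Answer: $11777$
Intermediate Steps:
$Z{\left(O,P \right)} = -36 - 3 O$ ($Z{\left(O,P \right)} = -6 + 3 \left(-10 - O\right) = -6 - \left(30 + 3 O\right) = -36 - 3 O$)
$Z{\left(-11,-4 + 1 \right)} - -11780 = \left(-36 - -33\right) - -11780 = \left(-36 + 33\right) + 11780 = -3 + 11780 = 11777$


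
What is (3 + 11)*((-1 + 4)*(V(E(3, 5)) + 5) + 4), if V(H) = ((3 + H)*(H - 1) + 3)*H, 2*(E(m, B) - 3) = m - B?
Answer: 938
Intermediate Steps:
E(m, B) = 3 + m/2 - B/2 (E(m, B) = 3 + (m - B)/2 = 3 + (m/2 - B/2) = 3 + m/2 - B/2)
V(H) = H*(3 + (-1 + H)*(3 + H)) (V(H) = ((3 + H)*(-1 + H) + 3)*H = ((-1 + H)*(3 + H) + 3)*H = (3 + (-1 + H)*(3 + H))*H = H*(3 + (-1 + H)*(3 + H)))
(3 + 11)*((-1 + 4)*(V(E(3, 5)) + 5) + 4) = (3 + 11)*((-1 + 4)*((3 + (1/2)*3 - 1/2*5)**2*(2 + (3 + (1/2)*3 - 1/2*5)) + 5) + 4) = 14*(3*((3 + 3/2 - 5/2)**2*(2 + (3 + 3/2 - 5/2)) + 5) + 4) = 14*(3*(2**2*(2 + 2) + 5) + 4) = 14*(3*(4*4 + 5) + 4) = 14*(3*(16 + 5) + 4) = 14*(3*21 + 4) = 14*(63 + 4) = 14*67 = 938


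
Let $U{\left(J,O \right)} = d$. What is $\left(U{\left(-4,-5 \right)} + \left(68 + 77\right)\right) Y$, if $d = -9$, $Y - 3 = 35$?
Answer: $5168$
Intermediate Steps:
$Y = 38$ ($Y = 3 + 35 = 38$)
$U{\left(J,O \right)} = -9$
$\left(U{\left(-4,-5 \right)} + \left(68 + 77\right)\right) Y = \left(-9 + \left(68 + 77\right)\right) 38 = \left(-9 + 145\right) 38 = 136 \cdot 38 = 5168$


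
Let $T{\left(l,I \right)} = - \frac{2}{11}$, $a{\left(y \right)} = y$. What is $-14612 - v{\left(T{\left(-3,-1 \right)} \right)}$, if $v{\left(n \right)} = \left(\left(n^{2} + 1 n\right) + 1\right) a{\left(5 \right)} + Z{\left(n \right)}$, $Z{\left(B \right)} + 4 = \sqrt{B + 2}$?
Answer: $- \frac{1768083}{121} - \frac{2 \sqrt{55}}{11} \approx -14614.0$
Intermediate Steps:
$Z{\left(B \right)} = -4 + \sqrt{2 + B}$ ($Z{\left(B \right)} = -4 + \sqrt{B + 2} = -4 + \sqrt{2 + B}$)
$T{\left(l,I \right)} = - \frac{2}{11}$ ($T{\left(l,I \right)} = \left(-2\right) \frac{1}{11} = - \frac{2}{11}$)
$v{\left(n \right)} = 1 + \sqrt{2 + n} + 5 n + 5 n^{2}$ ($v{\left(n \right)} = \left(\left(n^{2} + 1 n\right) + 1\right) 5 + \left(-4 + \sqrt{2 + n}\right) = \left(\left(n^{2} + n\right) + 1\right) 5 + \left(-4 + \sqrt{2 + n}\right) = \left(\left(n + n^{2}\right) + 1\right) 5 + \left(-4 + \sqrt{2 + n}\right) = \left(1 + n + n^{2}\right) 5 + \left(-4 + \sqrt{2 + n}\right) = \left(5 + 5 n + 5 n^{2}\right) + \left(-4 + \sqrt{2 + n}\right) = 1 + \sqrt{2 + n} + 5 n + 5 n^{2}$)
$-14612 - v{\left(T{\left(-3,-1 \right)} \right)} = -14612 - \left(1 + \sqrt{2 - \frac{2}{11}} + 5 \left(- \frac{2}{11}\right) + 5 \left(- \frac{2}{11}\right)^{2}\right) = -14612 - \left(1 + \sqrt{\frac{20}{11}} - \frac{10}{11} + 5 \cdot \frac{4}{121}\right) = -14612 - \left(1 + \frac{2 \sqrt{55}}{11} - \frac{10}{11} + \frac{20}{121}\right) = -14612 - \left(\frac{31}{121} + \frac{2 \sqrt{55}}{11}\right) = - \frac{1768083}{121} - \frac{2 \sqrt{55}}{11}$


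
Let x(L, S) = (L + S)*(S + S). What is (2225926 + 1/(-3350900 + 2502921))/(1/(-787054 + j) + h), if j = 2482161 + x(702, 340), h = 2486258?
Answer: 4537014012219728851/5067638090395306173 ≈ 0.89529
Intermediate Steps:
x(L, S) = 2*S*(L + S) (x(L, S) = (L + S)*(2*S) = 2*S*(L + S))
j = 3190721 (j = 2482161 + 2*340*(702 + 340) = 2482161 + 2*340*1042 = 2482161 + 708560 = 3190721)
(2225926 + 1/(-3350900 + 2502921))/(1/(-787054 + j) + h) = (2225926 + 1/(-3350900 + 2502921))/(1/(-787054 + 3190721) + 2486258) = (2225926 + 1/(-847979))/(1/2403667 + 2486258) = (2225926 - 1/847979)/(1/2403667 + 2486258) = 1887538503553/(847979*(5976136308087/2403667)) = (1887538503553/847979)*(2403667/5976136308087) = 4537014012219728851/5067638090395306173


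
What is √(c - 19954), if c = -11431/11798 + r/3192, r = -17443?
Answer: I*√1769263569892197330/9414804 ≈ 141.28*I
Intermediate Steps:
c = -121140133/18829608 (c = -11431/11798 - 17443/3192 = -121140133/18829608 ≈ -6.4335)
√(c - 19954) = √(-121140133/18829608 - 19954) = √(-375847138165/18829608) = I*√1769263569892197330/9414804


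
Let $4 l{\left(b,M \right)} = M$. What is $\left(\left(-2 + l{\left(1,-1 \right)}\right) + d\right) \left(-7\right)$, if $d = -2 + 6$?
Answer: $- \frac{49}{4} \approx -12.25$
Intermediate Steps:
$d = 4$
$l{\left(b,M \right)} = \frac{M}{4}$
$\left(\left(-2 + l{\left(1,-1 \right)}\right) + d\right) \left(-7\right) = \left(\left(-2 + \frac{1}{4} \left(-1\right)\right) + 4\right) \left(-7\right) = \left(\left(-2 - \frac{1}{4}\right) + 4\right) \left(-7\right) = \left(- \frac{9}{4} + 4\right) \left(-7\right) = \frac{7}{4} \left(-7\right) = - \frac{49}{4}$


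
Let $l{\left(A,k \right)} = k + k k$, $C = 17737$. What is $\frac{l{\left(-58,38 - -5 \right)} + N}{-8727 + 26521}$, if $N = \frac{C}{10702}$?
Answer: $\frac{20265921}{190431388} \approx 0.10642$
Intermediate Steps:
$l{\left(A,k \right)} = k + k^{2}$
$N = \frac{17737}{10702} \approx 1.6574$
$\frac{l{\left(-58,38 - -5 \right)} + N}{-8727 + 26521} = \frac{\left(38 - -5\right) \left(1 + \left(38 - -5\right)\right) + \frac{17737}{10702}}{-8727 + 26521} = \frac{\left(38 + 5\right) \left(1 + \left(38 + 5\right)\right) + \frac{17737}{10702}}{17794} = \left(43 \left(1 + 43\right) + \frac{17737}{10702}\right) \frac{1}{17794} = \left(43 \cdot 44 + \frac{17737}{10702}\right) \frac{1}{17794} = \left(1892 + \frac{17737}{10702}\right) \frac{1}{17794} = \frac{20265921}{10702} \cdot \frac{1}{17794} = \frac{20265921}{190431388}$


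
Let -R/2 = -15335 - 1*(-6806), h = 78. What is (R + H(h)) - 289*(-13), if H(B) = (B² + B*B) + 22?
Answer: 33005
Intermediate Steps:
H(B) = 22 + 2*B² (H(B) = (B² + B²) + 22 = 2*B² + 22 = 22 + 2*B²)
R = 17058 (R = -2*(-15335 - 1*(-6806)) = -2*(-15335 + 6806) = -2*(-8529) = 17058)
(R + H(h)) - 289*(-13) = (17058 + (22 + 2*78²)) - 289*(-13) = (17058 + (22 + 2*6084)) + 3757 = (17058 + (22 + 12168)) + 3757 = (17058 + 12190) + 3757 = 29248 + 3757 = 33005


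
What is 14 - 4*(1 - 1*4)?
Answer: 26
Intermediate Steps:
14 - 4*(1 - 1*4) = 14 - 4*(1 - 4) = 14 - 4*(-3) = 14 + 12 = 26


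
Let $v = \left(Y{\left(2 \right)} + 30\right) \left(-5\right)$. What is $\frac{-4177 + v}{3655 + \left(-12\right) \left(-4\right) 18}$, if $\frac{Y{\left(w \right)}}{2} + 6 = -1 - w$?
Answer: $- \frac{4237}{4519} \approx -0.9376$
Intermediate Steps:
$Y{\left(w \right)} = -14 - 2 w$ ($Y{\left(w \right)} = -12 + 2 \left(-1 - w\right) = -12 - \left(2 + 2 w\right) = -14 - 2 w$)
$v = -60$ ($v = \left(\left(-14 - 4\right) + 30\right) \left(-5\right) = \left(-18 + 30\right) \left(-5\right) = 12 \left(-5\right) = -60$)
$\frac{-4177 + v}{3655 + \left(-12\right) \left(-4\right) 18} = \frac{-4177 - 60}{3655 + \left(-12\right) \left(-4\right) 18} = - \frac{4237}{3655 + 48 \cdot 18} = - \frac{4237}{3655 + 864} = - \frac{4237}{4519}$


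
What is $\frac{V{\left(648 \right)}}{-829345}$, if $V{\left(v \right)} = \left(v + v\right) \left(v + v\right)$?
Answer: $- \frac{1679616}{829345} \approx -2.0252$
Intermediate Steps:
$V{\left(v \right)} = 4 v^{2}$ ($V{\left(v \right)} = 2 v 2 v = 4 v^{2}$)
$\frac{V{\left(648 \right)}}{-829345} = \frac{4 \cdot 648^{2}}{-829345} = 4 \cdot 419904 \left(- \frac{1}{829345}\right) = 1679616 \left(- \frac{1}{829345}\right) = - \frac{1679616}{829345}$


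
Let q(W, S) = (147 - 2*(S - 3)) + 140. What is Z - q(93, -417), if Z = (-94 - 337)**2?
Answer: 184634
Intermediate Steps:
q(W, S) = 293 - 2*S (q(W, S) = (147 - 2*(-3 + S)) + 140 = (147 + (6 - 2*S)) + 140 = (153 - 2*S) + 140 = 293 - 2*S)
Z = 185761 (Z = (-431)**2 = 185761)
Z - q(93, -417) = 185761 - (293 - 2*(-417)) = 185761 - (293 + 834) = 185761 - 1*1127 = 185761 - 1127 = 184634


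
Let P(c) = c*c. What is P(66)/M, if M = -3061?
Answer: -4356/3061 ≈ -1.4231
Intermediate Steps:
P(c) = c²
P(66)/M = 66²/(-3061) = 4356*(-1/3061) = -4356/3061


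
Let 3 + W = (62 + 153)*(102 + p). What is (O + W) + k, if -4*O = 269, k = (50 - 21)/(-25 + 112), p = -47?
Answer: 141061/12 ≈ 11755.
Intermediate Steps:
k = 1/3 (k = 29/87 = 29*(1/87) = 1/3 ≈ 0.33333)
O = -269/4 (O = -1/4*269 = -269/4 ≈ -67.250)
W = 11822 (W = -3 + (62 + 153)*(102 - 47) = -3 + 215*55 = -3 + 11825 = 11822)
(O + W) + k = (-269/4 + 11822) + 1/3 = 47019/4 + 1/3 = 141061/12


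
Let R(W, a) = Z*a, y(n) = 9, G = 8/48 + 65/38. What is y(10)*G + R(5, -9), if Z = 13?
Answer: -1902/19 ≈ -100.11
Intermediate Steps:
G = 107/57 (G = 8*(1/48) + 65*(1/38) = 1/6 + 65/38 = 107/57 ≈ 1.8772)
R(W, a) = 13*a
y(10)*G + R(5, -9) = 9*(107/57) + 13*(-9) = 321/19 - 117 = -1902/19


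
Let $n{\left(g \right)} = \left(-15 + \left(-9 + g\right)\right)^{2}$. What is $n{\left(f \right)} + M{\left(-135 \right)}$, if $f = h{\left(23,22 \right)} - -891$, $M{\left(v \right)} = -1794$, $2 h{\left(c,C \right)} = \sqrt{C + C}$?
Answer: $749906 + 1734 \sqrt{11} \approx 7.5566 \cdot 10^{5}$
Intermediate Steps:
$h{\left(c,C \right)} = \frac{\sqrt{2} \sqrt{C}}{2}$ ($h{\left(c,C \right)} = \frac{\sqrt{C + C}}{2} = \frac{\sqrt{2 C}}{2} = \frac{\sqrt{2} \sqrt{C}}{2}$)
$f = 891 + \sqrt{11}$ ($f = \frac{\sqrt{2} \sqrt{22}}{2} - -891 = \sqrt{11} + 891 = 891 + \sqrt{11} \approx 894.32$)
$n{\left(g \right)} = \left(-24 + g\right)^{2}$
$n{\left(f \right)} + M{\left(-135 \right)} = \left(-24 + \left(891 + \sqrt{11}\right)\right)^{2} - 1794 = \left(867 + \sqrt{11}\right)^{2} - 1794 = -1794 + \left(867 + \sqrt{11}\right)^{2}$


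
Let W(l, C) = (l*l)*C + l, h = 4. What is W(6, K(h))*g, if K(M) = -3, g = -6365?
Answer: 649230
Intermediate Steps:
W(l, C) = l + C*l² (W(l, C) = l²*C + l = C*l² + l = l + C*l²)
W(6, K(h))*g = (6*(1 - 3*6))*(-6365) = (6*(1 - 18))*(-6365) = (6*(-17))*(-6365) = -102*(-6365) = 649230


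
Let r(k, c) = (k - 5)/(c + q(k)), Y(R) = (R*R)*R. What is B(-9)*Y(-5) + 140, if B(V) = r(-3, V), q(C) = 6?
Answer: -580/3 ≈ -193.33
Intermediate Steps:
Y(R) = R**3 (Y(R) = R**2*R = R**3)
r(k, c) = (-5 + k)/(6 + c) (r(k, c) = (k - 5)/(c + 6) = (-5 + k)/(6 + c))
B(V) = -8/(6 + V) (B(V) = (-5 - 3)/(6 + V) = -8/(6 + V))
B(-9)*Y(-5) + 140 = -8/(6 - 9)*(-5)**3 + 140 = -8/(-3)*(-125) + 140 = -8*(-1/3)*(-125) + 140 = (8/3)*(-125) + 140 = -1000/3 + 140 = -580/3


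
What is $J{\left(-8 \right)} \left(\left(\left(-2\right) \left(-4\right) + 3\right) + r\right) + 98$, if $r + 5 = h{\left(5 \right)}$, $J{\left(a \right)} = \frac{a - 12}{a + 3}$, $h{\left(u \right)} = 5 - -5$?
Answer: $162$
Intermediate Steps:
$h{\left(u \right)} = 10$ ($h{\left(u \right)} = 5 + 5 = 10$)
$J{\left(a \right)} = \frac{-12 + a}{3 + a}$
$r = 5$ ($r = -5 + 10 = 5$)
$J{\left(-8 \right)} \left(\left(\left(-2\right) \left(-4\right) + 3\right) + r\right) + 98 = \frac{-12 - 8}{3 - 8} \left(\left(\left(-2\right) \left(-4\right) + 3\right) + 5\right) + 98 = \frac{1}{-5} \left(-20\right) \left(\left(8 + 3\right) + 5\right) + 98 = \left(- \frac{1}{5}\right) \left(-20\right) \left(11 + 5\right) + 98 = 4 \cdot 16 + 98 = 64 + 98 = 162$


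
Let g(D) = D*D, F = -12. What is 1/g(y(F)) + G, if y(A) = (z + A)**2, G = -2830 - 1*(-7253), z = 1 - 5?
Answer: 289865729/65536 ≈ 4423.0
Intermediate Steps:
z = -4
G = 4423 (G = -2830 + 7253 = 4423)
y(A) = (-4 + A)**2
g(D) = D**2
1/g(y(F)) + G = 1/(((-4 - 12)**2)**2) + 4423 = 1/(((-16)**2)**2) + 4423 = 1/(256**2) + 4423 = 1/65536 + 4423 = 289865729/65536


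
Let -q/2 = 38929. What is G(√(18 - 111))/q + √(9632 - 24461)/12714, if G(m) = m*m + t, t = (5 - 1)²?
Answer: 7/7078 + I*√14829/12714 ≈ 0.00098898 + 0.009578*I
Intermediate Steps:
t = 16 (t = 4² = 16)
q = -77858 (q = -2*38929 = -77858)
G(m) = 16 + m² (G(m) = m*m + 16 = m² + 16 = 16 + m²)
G(√(18 - 111))/q + √(9632 - 24461)/12714 = (16 + (√(18 - 111))²)/(-77858) + √(9632 - 24461)/12714 = (16 + (√(-93))²)*(-1/77858) + √(-14829)*(1/12714) = (16 + (I*√93)²)*(-1/77858) + (I*√14829)*(1/12714) = (16 - 93)*(-1/77858) + I*√14829/12714 = -77*(-1/77858) + I*√14829/12714 = 7/7078 + I*√14829/12714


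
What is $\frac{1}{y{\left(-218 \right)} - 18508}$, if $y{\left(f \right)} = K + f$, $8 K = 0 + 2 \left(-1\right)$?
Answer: $- \frac{4}{74905} \approx -5.3401 \cdot 10^{-5}$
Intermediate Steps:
$K = - \frac{1}{4}$ ($K = \frac{0 + 2 \left(-1\right)}{8} = \frac{0 - 2}{8} = \frac{1}{8} \left(-2\right) = - \frac{1}{4} \approx -0.25$)
$y{\left(f \right)} = - \frac{1}{4} + f$
$\frac{1}{y{\left(-218 \right)} - 18508} = \frac{1}{\left(- \frac{1}{4} - 218\right) - 18508} = \frac{1}{- \frac{873}{4} - 18508} = \frac{1}{- \frac{74905}{4}} = - \frac{4}{74905}$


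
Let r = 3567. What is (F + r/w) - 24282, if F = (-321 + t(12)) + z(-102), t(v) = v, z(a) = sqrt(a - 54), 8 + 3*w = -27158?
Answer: -668049807/27166 + 2*I*sqrt(39) ≈ -24591.0 + 12.49*I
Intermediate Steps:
w = -27166/3 (w = -8/3 + (1/3)*(-27158) = -8/3 - 27158/3 = -27166/3 ≈ -9055.3)
z(a) = sqrt(-54 + a)
F = -309 + 2*I*sqrt(39) (F = (-321 + 12) + sqrt(-54 - 102) = -309 + sqrt(-156) = -309 + 2*I*sqrt(39) ≈ -309.0 + 12.49*I)
(F + r/w) - 24282 = ((-309 + 2*I*sqrt(39)) + 3567/(-27166/3)) - 24282 = ((-309 + 2*I*sqrt(39)) + 3567*(-3/27166)) - 24282 = ((-309 + 2*I*sqrt(39)) - 10701/27166) - 24282 = (-8404995/27166 + 2*I*sqrt(39)) - 24282 = -668049807/27166 + 2*I*sqrt(39)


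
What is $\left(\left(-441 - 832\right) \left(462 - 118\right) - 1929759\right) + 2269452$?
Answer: $-98219$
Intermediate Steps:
$\left(\left(-441 - 832\right) \left(462 - 118\right) - 1929759\right) + 2269452 = \left(- 1273 \left(462 - 118\right) - 1929759\right) + 2269452 = \left(\left(-1273\right) 344 - 1929759\right) + 2269452 = \left(-437912 - 1929759\right) + 2269452 = -2367671 + 2269452 = -98219$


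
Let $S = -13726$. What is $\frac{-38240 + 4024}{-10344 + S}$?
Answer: $\frac{17108}{12035} \approx 1.4215$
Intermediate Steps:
$\frac{-38240 + 4024}{-10344 + S} = \frac{-38240 + 4024}{-10344 - 13726} = - \frac{34216}{-24070} = \left(-34216\right) \left(- \frac{1}{24070}\right) = \frac{17108}{12035}$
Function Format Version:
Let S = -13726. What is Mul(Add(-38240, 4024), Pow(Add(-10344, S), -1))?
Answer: Rational(17108, 12035) ≈ 1.4215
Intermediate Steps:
Mul(Add(-38240, 4024), Pow(Add(-10344, S), -1)) = Mul(Add(-38240, 4024), Pow(Add(-10344, -13726), -1)) = Mul(-34216, Pow(-24070, -1)) = Mul(-34216, Rational(-1, 24070)) = Rational(17108, 12035)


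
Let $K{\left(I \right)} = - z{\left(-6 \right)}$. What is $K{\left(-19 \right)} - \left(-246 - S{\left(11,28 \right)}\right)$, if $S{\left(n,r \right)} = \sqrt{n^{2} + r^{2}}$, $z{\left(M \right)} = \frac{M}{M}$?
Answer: $245 + \sqrt{905} \approx 275.08$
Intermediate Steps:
$z{\left(M \right)} = 1$
$K{\left(I \right)} = -1$ ($K{\left(I \right)} = \left(-1\right) 1 = -1$)
$K{\left(-19 \right)} - \left(-246 - S{\left(11,28 \right)}\right) = -1 - \left(-246 - \sqrt{11^{2} + 28^{2}}\right) = -1 - \left(-246 - \sqrt{121 + 784}\right) = -1 - \left(-246 - \sqrt{905}\right) = -1 + \left(246 + \sqrt{905}\right) = 245 + \sqrt{905}$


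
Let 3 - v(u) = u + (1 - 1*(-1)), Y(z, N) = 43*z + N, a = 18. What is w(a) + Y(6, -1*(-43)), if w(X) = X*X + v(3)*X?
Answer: 589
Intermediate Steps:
Y(z, N) = N + 43*z
v(u) = 1 - u (v(u) = 3 - (u + (1 - 1*(-1))) = 3 - (u + (1 + 1)) = 3 - (u + 2) = 3 - (2 + u) = 3 + (-2 - u) = 1 - u)
w(X) = X**2 - 2*X (w(X) = X*X + (1 - 1*3)*X = X**2 + (1 - 3)*X = X**2 - 2*X)
w(a) + Y(6, -1*(-43)) = 18*(-2 + 18) + (-1*(-43) + 43*6) = 18*16 + (43 + 258) = 288 + 301 = 589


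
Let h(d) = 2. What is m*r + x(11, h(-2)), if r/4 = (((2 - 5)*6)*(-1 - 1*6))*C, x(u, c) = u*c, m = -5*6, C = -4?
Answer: 60502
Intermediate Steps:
m = -30
x(u, c) = c*u
r = -2016 (r = 4*((((2 - 5)*6)*(-1 - 1*6))*(-4)) = 4*(((-3*6)*(-1 - 6))*(-4)) = 4*(-18*(-7)*(-4)) = 4*(126*(-4)) = 4*(-504) = -2016)
m*r + x(11, h(-2)) = -30*(-2016) + 2*11 = 60480 + 22 = 60502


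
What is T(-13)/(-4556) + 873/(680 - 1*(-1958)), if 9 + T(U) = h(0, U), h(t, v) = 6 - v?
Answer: 493876/1502341 ≈ 0.32874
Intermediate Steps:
T(U) = -3 - U (T(U) = -9 + (6 - U) = -3 - U)
T(-13)/(-4556) + 873/(680 - 1*(-1958)) = (-3 - 1*(-13))/(-4556) + 873/(680 - 1*(-1958)) = (-3 + 13)*(-1/4556) + 873/(680 + 1958) = 10*(-1/4556) + 873/2638 = -5/2278 + 873*(1/2638) = -5/2278 + 873/2638 = 493876/1502341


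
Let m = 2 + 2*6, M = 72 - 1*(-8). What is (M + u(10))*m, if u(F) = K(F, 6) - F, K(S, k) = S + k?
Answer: 1204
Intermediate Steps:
u(F) = 6 (u(F) = (F + 6) - F = (6 + F) - F = 6)
M = 80 (M = 72 + 8 = 80)
m = 14 (m = 2 + 12 = 14)
(M + u(10))*m = (80 + 6)*14 = 86*14 = 1204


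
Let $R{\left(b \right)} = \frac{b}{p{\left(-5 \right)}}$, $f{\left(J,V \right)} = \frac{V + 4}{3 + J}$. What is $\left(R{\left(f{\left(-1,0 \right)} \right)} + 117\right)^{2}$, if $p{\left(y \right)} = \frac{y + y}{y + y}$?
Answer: $14161$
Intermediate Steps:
$p{\left(y \right)} = 1$ ($p{\left(y \right)} = \frac{2 y}{2 y} = 2 y \frac{1}{2 y} = 1$)
$f{\left(J,V \right)} = \frac{4 + V}{3 + J}$
$R{\left(b \right)} = b$ ($R{\left(b \right)} = \frac{b}{1} = b 1 = b$)
$\left(R{\left(f{\left(-1,0 \right)} \right)} + 117\right)^{2} = \left(\frac{4 + 0}{3 - 1} + 117\right)^{2} = \left(\frac{1}{2} \cdot 4 + 117\right)^{2} = \left(2 + 117\right)^{2} = 119^{2} = 14161$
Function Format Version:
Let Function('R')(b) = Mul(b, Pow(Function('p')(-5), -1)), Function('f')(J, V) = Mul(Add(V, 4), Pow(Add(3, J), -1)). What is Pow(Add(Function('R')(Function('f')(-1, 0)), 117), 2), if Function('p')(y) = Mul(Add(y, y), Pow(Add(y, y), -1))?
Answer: 14161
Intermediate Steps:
Function('p')(y) = 1 (Function('p')(y) = Mul(Mul(2, y), Pow(Mul(2, y), -1)) = Mul(Mul(2, y), Mul(Rational(1, 2), Pow(y, -1))) = 1)
Function('f')(J, V) = Mul(Pow(Add(3, J), -1), Add(4, V)) (Function('f')(J, V) = Mul(Add(4, V), Pow(Add(3, J), -1)) = Mul(Pow(Add(3, J), -1), Add(4, V)))
Function('R')(b) = b (Function('R')(b) = Mul(b, Pow(1, -1)) = Mul(b, 1) = b)
Pow(Add(Function('R')(Function('f')(-1, 0)), 117), 2) = Pow(Add(Mul(Pow(Add(3, -1), -1), Add(4, 0)), 117), 2) = Pow(Add(Mul(Pow(2, -1), 4), 117), 2) = Pow(Add(Mul(Rational(1, 2), 4), 117), 2) = Pow(Add(2, 117), 2) = Pow(119, 2) = 14161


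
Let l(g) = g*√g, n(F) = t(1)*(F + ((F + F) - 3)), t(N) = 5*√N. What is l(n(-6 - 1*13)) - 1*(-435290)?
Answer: 435290 - 3000*I*√3 ≈ 4.3529e+5 - 5196.2*I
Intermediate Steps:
n(F) = -15 + 15*F (n(F) = (5*√1)*(F + ((F + F) - 3)) = (5*1)*(F + (2*F - 3)) = 5*(F + (-3 + 2*F)) = 5*(-3 + 3*F) = -15 + 15*F)
l(g) = g^(3/2)
l(n(-6 - 1*13)) - 1*(-435290) = (-15 + 15*(-6 - 1*13))^(3/2) - 1*(-435290) = (-15 + 15*(-6 - 13))^(3/2) + 435290 = (-15 + 15*(-19))^(3/2) + 435290 = (-15 - 285)^(3/2) + 435290 = (-300)^(3/2) + 435290 = -3000*I*√3 + 435290 = 435290 - 3000*I*√3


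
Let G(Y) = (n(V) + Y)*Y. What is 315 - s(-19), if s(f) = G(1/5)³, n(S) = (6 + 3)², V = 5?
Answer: -62001541/15625 ≈ -3968.1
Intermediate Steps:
n(S) = 81 (n(S) = 9² = 81)
G(Y) = Y*(81 + Y) (G(Y) = (81 + Y)*Y = Y*(81 + Y))
s(f) = 66923416/15625 (s(f) = ((81 + 1/5)/5)³ = ((81 + ⅕)/5)³ = ((⅕)*(406/5))³ = (406/25)³ = 66923416/15625)
315 - s(-19) = 315 - 1*66923416/15625 = 315 - 66923416/15625 = -62001541/15625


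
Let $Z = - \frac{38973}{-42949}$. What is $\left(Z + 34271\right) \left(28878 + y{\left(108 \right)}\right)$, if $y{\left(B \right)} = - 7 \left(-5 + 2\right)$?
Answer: $\frac{42537714048648}{42949} \approx 9.9042 \cdot 10^{8}$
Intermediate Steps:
$Z = \frac{38973}{42949}$ ($Z = \left(-38973\right) \left(- \frac{1}{42949}\right) = \frac{38973}{42949} \approx 0.90742$)
$y{\left(B \right)} = 21$ ($y{\left(B \right)} = \left(-7\right) \left(-3\right) = 21$)
$\left(Z + 34271\right) \left(28878 + y{\left(108 \right)}\right) = \left(\frac{38973}{42949} + 34271\right) \left(28878 + 21\right) = \frac{1471944152}{42949} \cdot 28899 = \frac{42537714048648}{42949}$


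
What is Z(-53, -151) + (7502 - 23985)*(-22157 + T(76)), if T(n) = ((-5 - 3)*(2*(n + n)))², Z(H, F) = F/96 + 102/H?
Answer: -494174714776163/5088 ≈ -9.7126e+10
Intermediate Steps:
Z(H, F) = 102/H + F/96 (Z(H, F) = F*(1/96) + 102/H = F/96 + 102/H = 102/H + F/96)
T(n) = 1024*n² (T(n) = (-16*2*n)² = (-32*n)² = 1024*n²)
Z(-53, -151) + (7502 - 23985)*(-22157 + T(76)) = (102/(-53) + (1/96)*(-151)) + (7502 - 23985)*(-22157 + 1024*76²) = (102*(-1/53) - 151/96) - 16483*(-22157 + 1024*5776) = (-102/53 - 151/96) - 16483*(-22157 + 5914624) = -17795/5088 - 16483*5892467 = -17795/5088 - 97125533561 = -494174714776163/5088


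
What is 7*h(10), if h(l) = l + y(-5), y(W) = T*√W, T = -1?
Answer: 70 - 7*I*√5 ≈ 70.0 - 15.652*I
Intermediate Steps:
y(W) = -√W
h(l) = l - I*√5 (h(l) = l - √(-5) = l - I*√5)
7*h(10) = 7*(10 - I*√5) = 70 - 7*I*√5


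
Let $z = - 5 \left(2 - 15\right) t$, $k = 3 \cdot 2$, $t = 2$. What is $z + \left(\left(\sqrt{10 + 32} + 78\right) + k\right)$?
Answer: $214 + \sqrt{42} \approx 220.48$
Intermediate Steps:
$k = 6$
$z = 130$ ($z = - 5 \left(2 - 15\right) 2 = \left(-5\right) \left(-13\right) 2 = 65 \cdot 2 = 130$)
$z + \left(\left(\sqrt{10 + 32} + 78\right) + k\right) = 130 + \left(\left(\sqrt{10 + 32} + 78\right) + 6\right) = 130 + \left(\left(\sqrt{42} + 78\right) + 6\right) = 130 + \left(\left(78 + \sqrt{42}\right) + 6\right) = 130 + \left(84 + \sqrt{42}\right) = 214 + \sqrt{42}$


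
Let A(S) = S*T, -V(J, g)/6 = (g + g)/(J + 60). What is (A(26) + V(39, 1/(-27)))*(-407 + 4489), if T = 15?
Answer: 1418470508/891 ≈ 1.5920e+6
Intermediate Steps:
V(J, g) = -12*g/(60 + J) (V(J, g) = -6*(g + g)/(J + 60) = -6*2*g/(60 + J) = -12*g/(60 + J))
A(S) = 15*S (A(S) = S*15 = 15*S)
(A(26) + V(39, 1/(-27)))*(-407 + 4489) = (15*26 - 12/(-27*(60 + 39)))*(-407 + 4489) = (390 - 12*(-1/27)/99)*4082 = (390 - 12*(-1/27)*1/99)*4082 = (390 + 4/891)*4082 = (347494/891)*4082 = 1418470508/891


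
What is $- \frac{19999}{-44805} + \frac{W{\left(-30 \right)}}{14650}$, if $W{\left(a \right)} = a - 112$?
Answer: $\frac{28662304}{65639325} \approx 0.43666$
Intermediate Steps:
$W{\left(a \right)} = -112 + a$
$- \frac{19999}{-44805} + \frac{W{\left(-30 \right)}}{14650} = - \frac{19999}{-44805} + \frac{-112 - 30}{14650} = \left(-19999\right) \left(- \frac{1}{44805}\right) - \frac{71}{7325} = \frac{19999}{44805} - \frac{71}{7325} = \frac{28662304}{65639325}$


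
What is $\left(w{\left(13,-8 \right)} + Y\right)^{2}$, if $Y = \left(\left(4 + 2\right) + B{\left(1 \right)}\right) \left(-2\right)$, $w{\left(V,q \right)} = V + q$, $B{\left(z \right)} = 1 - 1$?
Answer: $49$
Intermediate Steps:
$B{\left(z \right)} = 0$ ($B{\left(z \right)} = 1 - 1 = 0$)
$Y = -12$ ($Y = \left(\left(4 + 2\right) + 0\right) \left(-2\right) = \left(6 + 0\right) \left(-2\right) = 6 \left(-2\right) = -12$)
$\left(w{\left(13,-8 \right)} + Y\right)^{2} = \left(\left(13 - 8\right) - 12\right)^{2} = \left(5 - 12\right)^{2} = \left(-7\right)^{2} = 49$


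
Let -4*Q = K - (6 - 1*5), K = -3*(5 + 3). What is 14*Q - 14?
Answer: 147/2 ≈ 73.500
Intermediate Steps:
K = -24 (K = -3*8 = -24)
Q = 25/4 (Q = -(-24 - (6 - 1*5))/4 = -(-24 - (6 - 5))/4 = -(-24 - 1*1)/4 = -(-24 - 1)/4 = -1/4*(-25) = 25/4 ≈ 6.2500)
14*Q - 14 = 14*(25/4) - 14 = 175/2 - 14 = 147/2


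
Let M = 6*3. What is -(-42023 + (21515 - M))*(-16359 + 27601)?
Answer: 230753292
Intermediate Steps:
M = 18
-(-42023 + (21515 - M))*(-16359 + 27601) = -(-42023 + (21515 - 1*18))*(-16359 + 27601) = -(-42023 + (21515 - 18))*11242 = -(-42023 + 21497)*11242 = -(-20526)*11242 = -1*(-230753292) = 230753292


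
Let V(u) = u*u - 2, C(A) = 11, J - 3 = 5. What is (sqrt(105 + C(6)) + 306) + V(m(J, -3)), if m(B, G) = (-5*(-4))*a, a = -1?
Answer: 704 + 2*sqrt(29) ≈ 714.77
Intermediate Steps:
J = 8 (J = 3 + 5 = 8)
m(B, G) = -20 (m(B, G) = -5*(-4)*(-1) = 20*(-1) = -20)
V(u) = -2 + u**2 (V(u) = u**2 - 2 = -2 + u**2)
(sqrt(105 + C(6)) + 306) + V(m(J, -3)) = (sqrt(105 + 11) + 306) + (-2 + (-20)**2) = (sqrt(116) + 306) + (-2 + 400) = (2*sqrt(29) + 306) + 398 = (306 + 2*sqrt(29)) + 398 = 704 + 2*sqrt(29)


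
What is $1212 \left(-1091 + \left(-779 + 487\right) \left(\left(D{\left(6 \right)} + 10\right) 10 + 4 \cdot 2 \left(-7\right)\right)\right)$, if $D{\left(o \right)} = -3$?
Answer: $-6276948$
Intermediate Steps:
$1212 \left(-1091 + \left(-779 + 487\right) \left(\left(D{\left(6 \right)} + 10\right) 10 + 4 \cdot 2 \left(-7\right)\right)\right) = 1212 \left(-1091 + \left(-779 + 487\right) \left(\left(-3 + 10\right) 10 + 4 \cdot 2 \left(-7\right)\right)\right) = 1212 \left(-1091 - 292 \left(7 \cdot 10 + 8 \left(-7\right)\right)\right) = 1212 \left(-1091 - 292 \left(70 - 56\right)\right) = 1212 \left(-1091 - 4088\right) = 1212 \left(-5179\right) = -6276948$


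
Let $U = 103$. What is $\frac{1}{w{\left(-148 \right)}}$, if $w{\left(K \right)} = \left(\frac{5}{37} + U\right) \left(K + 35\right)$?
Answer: $- \frac{37}{431208} \approx -8.5805 \cdot 10^{-5}$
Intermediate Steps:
$w{\left(K \right)} = \frac{133560}{37} + \frac{3816 K}{37}$ ($w{\left(K \right)} = \left(\frac{5}{37} + 103\right) \left(K + 35\right) = \left(5 \cdot \frac{1}{37} + 103\right) \left(35 + K\right) = \left(\frac{5}{37} + 103\right) \left(35 + K\right) = \frac{3816 \left(35 + K\right)}{37} = \frac{133560}{37} + \frac{3816 K}{37}$)
$\frac{1}{w{\left(-148 \right)}} = \frac{1}{\frac{133560}{37} + \frac{3816}{37} \left(-148\right)} = \frac{1}{\frac{133560}{37} - 15264} = \frac{1}{- \frac{431208}{37}} = - \frac{37}{431208}$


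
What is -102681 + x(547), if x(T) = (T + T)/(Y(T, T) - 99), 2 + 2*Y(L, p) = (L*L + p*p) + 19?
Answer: -61427571209/598237 ≈ -1.0268e+5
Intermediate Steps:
Y(L, p) = 17/2 + L**2/2 + p**2/2 (Y(L, p) = -1 + ((L*L + p*p) + 19)/2 = -1 + ((L**2 + p**2) + 19)/2 = -1 + (19 + L**2 + p**2)/2 = -1 + (19/2 + L**2/2 + p**2/2) = 17/2 + L**2/2 + p**2/2)
x(T) = 2*T/(-181/2 + T**2) (x(T) = (T + T)/((17/2 + T**2/2 + T**2/2) - 99) = (2*T)/((17/2 + T**2) - 99) = (2*T)/(-181/2 + T**2) = 2*T/(-181/2 + T**2))
-102681 + x(547) = -102681 + 4*547/(-181 + 2*547**2) = -102681 + 4*547/(-181 + 2*299209) = -102681 + 4*547/(-181 + 598418) = -102681 + 4*547/598237 = -102681 + 4*547*(1/598237) = -102681 + 2188/598237 = -61427571209/598237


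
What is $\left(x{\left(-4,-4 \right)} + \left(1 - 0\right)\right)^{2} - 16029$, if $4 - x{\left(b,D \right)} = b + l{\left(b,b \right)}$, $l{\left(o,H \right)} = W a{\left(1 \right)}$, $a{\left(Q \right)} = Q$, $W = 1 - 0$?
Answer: $-15965$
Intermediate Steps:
$W = 1$ ($W = 1 + 0 = 1$)
$l{\left(o,H \right)} = 1$ ($l{\left(o,H \right)} = 1 \cdot 1 = 1$)
$x{\left(b,D \right)} = 3 - b$ ($x{\left(b,D \right)} = 4 - \left(b + 1\right) = 4 - \left(1 + b\right) = 3 - b$)
$\left(x{\left(-4,-4 \right)} + \left(1 - 0\right)\right)^{2} - 16029 = \left(\left(3 - -4\right) + \left(1 - 0\right)\right)^{2} - 16029 = \left(\left(3 + 4\right) + \left(1 + 0\right)\right)^{2} - 16029 = \left(7 + 1\right)^{2} - 16029 = 8^{2} - 16029 = 64 - 16029 = -15965$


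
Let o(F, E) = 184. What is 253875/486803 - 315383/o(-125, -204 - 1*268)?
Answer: -153482677549/89571752 ≈ -1713.5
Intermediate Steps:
253875/486803 - 315383/o(-125, -204 - 1*268) = 253875/486803 - 315383/184 = -153482677549/89571752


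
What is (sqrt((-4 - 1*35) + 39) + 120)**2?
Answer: 14400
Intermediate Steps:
(sqrt((-4 - 1*35) + 39) + 120)**2 = (sqrt((-4 - 35) + 39) + 120)**2 = (sqrt(-39 + 39) + 120)**2 = (sqrt(0) + 120)**2 = (0 + 120)**2 = 120**2 = 14400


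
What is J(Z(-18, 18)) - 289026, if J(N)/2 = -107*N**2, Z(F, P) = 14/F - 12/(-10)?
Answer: -585354904/2025 ≈ -2.8906e+5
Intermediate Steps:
Z(F, P) = 6/5 + 14/F (Z(F, P) = 14/F - 12*(-1/10) = 14/F + 6/5 = 6/5 + 14/F)
J(N) = -214*N**2 (J(N) = 2*(-107*N**2) = -214*N**2)
J(Z(-18, 18)) - 289026 = -214*(6/5 + 14/(-18))**2 - 289026 = -214*(6/5 + 14*(-1/18))**2 - 289026 = -214*(6/5 - 7/9)**2 - 289026 = -214*(19/45)**2 - 289026 = -214*361/2025 - 289026 = -77254/2025 - 289026 = -585354904/2025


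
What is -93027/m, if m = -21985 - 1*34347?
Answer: 93027/56332 ≈ 1.6514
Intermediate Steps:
m = -56332 (m = -21985 - 34347 = -56332)
-93027/m = -93027/(-56332) = -93027*(-1/56332) = 93027/56332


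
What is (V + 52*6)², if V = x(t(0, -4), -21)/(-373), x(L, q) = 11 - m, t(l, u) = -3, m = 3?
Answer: 13541511424/139129 ≈ 97331.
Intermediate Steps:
x(L, q) = 8 (x(L, q) = 11 - 1*3 = 11 - 3 = 8)
V = -8/373 (V = 8/(-373) = 8*(-1/373) = -8/373 ≈ -0.021448)
(V + 52*6)² = (-8/373 + 52*6)² = (-8/373 + 312)² = (116368/373)² = 13541511424/139129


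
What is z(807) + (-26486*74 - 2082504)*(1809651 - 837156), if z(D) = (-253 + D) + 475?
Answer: -3931279916631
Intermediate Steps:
z(D) = 222 + D
z(807) + (-26486*74 - 2082504)*(1809651 - 837156) = (222 + 807) + (-26486*74 - 2082504)*(1809651 - 837156) = 1029 + (-1959964 - 2082504)*972495 = 1029 - 4042468*972495 = 1029 - 3931279917660 = -3931279916631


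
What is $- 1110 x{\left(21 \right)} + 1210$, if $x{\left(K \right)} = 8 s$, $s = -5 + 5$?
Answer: $1210$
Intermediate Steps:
$s = 0$
$x{\left(K \right)} = 0$ ($x{\left(K \right)} = 8 \cdot 0 = 0$)
$- 1110 x{\left(21 \right)} + 1210 = \left(-1110\right) 0 + 1210 = 0 + 1210 = 1210$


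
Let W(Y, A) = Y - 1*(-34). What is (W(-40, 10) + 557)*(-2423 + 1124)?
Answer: -715749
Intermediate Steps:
W(Y, A) = 34 + Y (W(Y, A) = Y + 34 = 34 + Y)
(W(-40, 10) + 557)*(-2423 + 1124) = ((34 - 40) + 557)*(-2423 + 1124) = (-6 + 557)*(-1299) = 551*(-1299) = -715749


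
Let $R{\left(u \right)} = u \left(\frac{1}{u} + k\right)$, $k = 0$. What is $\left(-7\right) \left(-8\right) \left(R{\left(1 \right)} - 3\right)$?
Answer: $-112$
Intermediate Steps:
$R{\left(u \right)} = 1$ ($R{\left(u \right)} = u \left(\frac{1}{u} + 0\right) = \frac{u}{u} = 1$)
$\left(-7\right) \left(-8\right) \left(R{\left(1 \right)} - 3\right) = \left(-7\right) \left(-8\right) \left(1 - 3\right) = 56 \left(-2\right) = -112$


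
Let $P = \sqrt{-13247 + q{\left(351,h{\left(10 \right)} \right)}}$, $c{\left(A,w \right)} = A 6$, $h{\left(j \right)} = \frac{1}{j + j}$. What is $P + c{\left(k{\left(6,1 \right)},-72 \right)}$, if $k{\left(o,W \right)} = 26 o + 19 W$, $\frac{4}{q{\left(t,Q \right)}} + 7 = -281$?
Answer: $1050 + \frac{7 i \sqrt{38930}}{12} \approx 1050.0 + 115.1 i$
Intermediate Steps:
$h{\left(j \right)} = \frac{1}{2 j}$
$q{\left(t,Q \right)} = - \frac{1}{72}$ ($q{\left(t,Q \right)} = \frac{4}{-7 - 281} = \frac{4}{-288} = 4 \left(- \frac{1}{288}\right) = - \frac{1}{72}$)
$k{\left(o,W \right)} = 19 W + 26 o$
$c{\left(A,w \right)} = 6 A$
$P = \frac{7 i \sqrt{38930}}{12}$ ($P = \sqrt{-13247 - \frac{1}{72}} = \sqrt{- \frac{953785}{72}} = \frac{7 i \sqrt{38930}}{12} \approx 115.1 i$)
$P + c{\left(k{\left(6,1 \right)},-72 \right)} = \frac{7 i \sqrt{38930}}{12} + 6 \left(19 \cdot 1 + 26 \cdot 6\right) = \frac{7 i \sqrt{38930}}{12} + 6 \left(19 + 156\right) = \frac{7 i \sqrt{38930}}{12} + 6 \cdot 175 = \frac{7 i \sqrt{38930}}{12} + 1050 = 1050 + \frac{7 i \sqrt{38930}}{12}$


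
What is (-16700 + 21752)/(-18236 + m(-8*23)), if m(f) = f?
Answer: -421/1535 ≈ -0.27427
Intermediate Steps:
(-16700 + 21752)/(-18236 + m(-8*23)) = (-16700 + 21752)/(-18236 - 8*23) = 5052/(-18236 - 184) = 5052/(-18420) = 5052*(-1/18420) = -421/1535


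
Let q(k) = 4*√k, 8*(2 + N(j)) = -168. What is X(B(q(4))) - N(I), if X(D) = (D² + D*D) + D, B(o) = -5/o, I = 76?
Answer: 741/32 ≈ 23.156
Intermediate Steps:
N(j) = -23 (N(j) = -2 + (⅛)*(-168) = -2 - 21 = -23)
X(D) = D + 2*D² (X(D) = (D² + D²) + D = 2*D² + D = D + 2*D²)
X(B(q(4))) - N(I) = (-5/(4*√4))*(1 + 2*(-5/(4*√4))) - 1*(-23) = (-5/(4*2))*(1 + 2*(-5/(4*2))) + 23 = (-5/8)*(1 + 2*(-5/8)) + 23 = (-5*⅛)*(1 + 2*(-5*⅛)) + 23 = -5*(1 + 2*(-5/8))/8 + 23 = -5*(1 - 5/4)/8 + 23 = -5/8*(-¼) + 23 = 5/32 + 23 = 741/32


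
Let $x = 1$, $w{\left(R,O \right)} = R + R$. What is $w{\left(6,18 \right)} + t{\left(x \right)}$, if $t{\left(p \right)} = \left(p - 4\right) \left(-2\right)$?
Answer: $18$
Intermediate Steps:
$w{\left(R,O \right)} = 2 R$
$t{\left(p \right)} = 8 - 2 p$ ($t{\left(p \right)} = \left(-4 + p\right) \left(-2\right) = 8 - 2 p$)
$w{\left(6,18 \right)} + t{\left(x \right)} = 2 \cdot 6 + \left(8 - 2\right) = 12 + \left(8 - 2\right) = 12 + 6 = 18$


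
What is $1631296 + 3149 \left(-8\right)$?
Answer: $1606104$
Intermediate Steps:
$1631296 + 3149 \left(-8\right) = 1631296 - 25192 = 1606104$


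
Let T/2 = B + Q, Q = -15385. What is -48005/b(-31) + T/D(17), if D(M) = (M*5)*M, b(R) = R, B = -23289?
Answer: 66969437/44795 ≈ 1495.0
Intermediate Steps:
D(M) = 5*M**2 (D(M) = (5*M)*M = 5*M**2)
T = -77348 (T = 2*(-23289 - 15385) = 2*(-38674) = -77348)
-48005/b(-31) + T/D(17) = -48005/(-31) - 77348/(5*17**2) = -48005*(-1/31) - 77348/(5*289) = 48005/31 - 77348/1445 = 66969437/44795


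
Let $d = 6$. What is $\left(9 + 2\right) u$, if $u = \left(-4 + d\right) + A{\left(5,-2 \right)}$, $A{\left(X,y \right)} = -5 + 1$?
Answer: $-22$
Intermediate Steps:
$A{\left(X,y \right)} = -4$
$u = -2$ ($u = \left(-4 + 6\right) - 4 = 2 - 4 = -2$)
$\left(9 + 2\right) u = \left(9 + 2\right) \left(-2\right) = 11 \left(-2\right) = -22$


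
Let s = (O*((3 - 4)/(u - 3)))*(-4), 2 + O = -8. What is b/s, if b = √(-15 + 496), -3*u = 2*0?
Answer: 3*√481/40 ≈ 1.6449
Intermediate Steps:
O = -10 (O = -2 - 8 = -10)
u = 0 (u = -2*0/3 = -⅓*0 = 0)
b = √481 ≈ 21.932
s = 40/3 (s = -10*(3 - 4)/(0 - 3)*(-4) = -(-10)/(-3)*(-4) = -(-10)*(-1)/3*(-4) = -10*⅓*(-4) = -10/3*(-4) = 40/3 ≈ 13.333)
b/s = √481/(40/3) = √481*(3/40) = 3*√481/40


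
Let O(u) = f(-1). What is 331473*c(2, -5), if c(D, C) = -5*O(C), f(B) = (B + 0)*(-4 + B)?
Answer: -8286825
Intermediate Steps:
f(B) = B*(-4 + B)
O(u) = 5 (O(u) = -(-4 - 1) = -1*(-5) = 5)
c(D, C) = -25 (c(D, C) = -5*5 = -25)
331473*c(2, -5) = 331473*(-25) = -8286825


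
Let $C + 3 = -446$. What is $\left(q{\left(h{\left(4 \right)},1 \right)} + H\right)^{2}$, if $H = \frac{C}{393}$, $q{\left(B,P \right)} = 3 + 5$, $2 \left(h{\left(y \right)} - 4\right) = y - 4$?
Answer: $\frac{7263025}{154449} \approx 47.025$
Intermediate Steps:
$h{\left(y \right)} = 2 + \frac{y}{2}$ ($h{\left(y \right)} = 4 + \frac{y - 4}{2} = 4 + \frac{-4 + y}{2} = 4 + \left(-2 + \frac{y}{2}\right) = 2 + \frac{y}{2}$)
$C = -449$ ($C = -3 - 446 = -449$)
$q{\left(B,P \right)} = 8$
$H = - \frac{449}{393} \approx -1.1425$
$\left(q{\left(h{\left(4 \right)},1 \right)} + H\right)^{2} = \left(8 - \frac{449}{393}\right)^{2} = \left(\frac{2695}{393}\right)^{2} = \frac{7263025}{154449}$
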